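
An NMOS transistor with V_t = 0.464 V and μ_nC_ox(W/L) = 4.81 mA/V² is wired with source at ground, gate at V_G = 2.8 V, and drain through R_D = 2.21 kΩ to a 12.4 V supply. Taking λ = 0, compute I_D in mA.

V_GS = V_G = 2.8 V, so V_ov = 2.8 − 0.464 = 2.34 V.
Assume saturation: I_D = ½ k_n V_ov² = 0.5 × 4.81 × 2.34² = 13.1 mA, giving V_DS = V_DD − I_D R_D = 12.4 − 13.1 × 2.21 = -16.6 V.
But -16.6 V < V_ov = 2.34 V, so the device is actually in triode.
In triode I_D = k_n[V_ov V_DS − ½ V_DS²] and I_D = (V_DD − V_DS)/R_D. Equating: 5.32 V_DS² − 25.83 V_DS + 12.4 = 0, giving V_DS = 0.54 V (the root below V_ov).
I_D = (12.4 − 0.54) / 2.21 = 5.37 mA.

I_D = 5.37 mA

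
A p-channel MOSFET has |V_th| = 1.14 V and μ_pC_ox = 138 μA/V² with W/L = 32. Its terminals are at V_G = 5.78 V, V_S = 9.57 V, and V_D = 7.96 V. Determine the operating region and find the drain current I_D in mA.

V_SG = V_S − V_G = 9.57 − 5.78 = 3.79 V; V_SD = V_S − V_D = 9.57 − 7.96 = 1.61 V.
k_p = μ_pC_ox · (W/L) = 4.416 mA/V².
V_ov = V_SG − |V_th| = 3.79 − 1.14 = 2.65 V.
Since V_SD = 1.61 V < V_ov = 2.65 V, the device is in the triode region.
I_D = k_p [V_ov · V_SD − ½ V_SD²] = 4.416 × [2.65 × 1.61 − 0.5 × 1.61²] = 13.1 mA.

Triode; I_D = 13.1 mA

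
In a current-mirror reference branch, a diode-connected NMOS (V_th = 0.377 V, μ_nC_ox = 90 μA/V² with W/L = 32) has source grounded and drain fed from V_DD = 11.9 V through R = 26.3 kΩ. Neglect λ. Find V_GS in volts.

V_GS = 0.916 V

With gate tied to drain, V_GS = V_DS ≥ V_GS − V_th, so the device is in saturation.
k_n = μ_nC_ox · (W/L) = 2.88 mA/V².
KCL at the drain: ½ k_n (V_GS − V_th)² = (V_DD − V_GS)/R.
Let x = V_GS − 0.377. Then 37.9 x² + x − 11.52 = 0, giving x = 0.539 V (positive root), so V_GS = 0.916 V.
I_D = (V_DD − V_GS)/R = (11.9 − 0.916) / 26.3 = 0.418 mA.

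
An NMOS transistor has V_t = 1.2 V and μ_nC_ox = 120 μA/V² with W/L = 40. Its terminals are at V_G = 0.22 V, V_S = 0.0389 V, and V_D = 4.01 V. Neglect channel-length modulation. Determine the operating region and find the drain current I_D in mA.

Cutoff; I_D = 0 mA

V_GS = V_G − V_S = 0.22 − 0.0389 = 0.181 V; V_DS = V_D − V_S = 4.01 − 0.0389 = 3.97 V.
V_GS = 0.181 V < V_t = 1.2 V, so the transistor is in cutoff.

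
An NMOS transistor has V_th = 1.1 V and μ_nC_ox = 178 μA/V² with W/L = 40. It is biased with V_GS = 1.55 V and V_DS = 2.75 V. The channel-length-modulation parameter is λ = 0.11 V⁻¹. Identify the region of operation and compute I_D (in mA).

k_n = μ_nC_ox · (W/L) = 7.12 mA/V².
V_ov = V_GS − V_th = 1.55 − 1.1 = 0.45 V.
Since V_DS = 2.75 V ≥ V_ov = 0.45 V, the device is in saturation.
I_D = ½ k_n V_ov² (1 + λ V_DS) = 0.5 × 7.12 × 0.45² × (1 + 0.11 × 2.75) = 0.939 mA.

Saturation; I_D = 0.939 mA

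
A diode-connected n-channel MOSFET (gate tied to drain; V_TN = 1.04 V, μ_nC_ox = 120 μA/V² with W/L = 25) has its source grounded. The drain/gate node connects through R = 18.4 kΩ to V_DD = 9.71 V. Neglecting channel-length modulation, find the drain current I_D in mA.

I_D = 0.442 mA

With gate tied to drain, V_GS = V_DS ≥ V_GS − V_TN, so the device is in saturation.
k_n = μ_nC_ox · (W/L) = 3 mA/V².
KCL at the drain: ½ k_n (V_GS − V_TN)² = (V_DD − V_GS)/R.
Let x = V_GS − 1.04. Then 27.6 x² + x − 8.67 = 0, giving x = 0.543 V (positive root), so V_GS = 1.58 V.
I_D = (V_DD − V_GS)/R = (9.71 − 1.58) / 18.4 = 0.442 mA.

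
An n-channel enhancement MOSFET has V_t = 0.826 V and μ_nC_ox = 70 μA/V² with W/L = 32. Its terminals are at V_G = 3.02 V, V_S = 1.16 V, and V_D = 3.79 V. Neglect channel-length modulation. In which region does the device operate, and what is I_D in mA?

Saturation; I_D = 1.20 mA

V_GS = V_G − V_S = 3.02 − 1.16 = 1.86 V; V_DS = V_D − V_S = 3.79 − 1.16 = 2.63 V.
k_n = μ_nC_ox · (W/L) = 2.24 mA/V².
V_ov = V_GS − V_t = 1.86 − 0.826 = 1.03 V.
Since V_DS = 2.63 V ≥ V_ov = 1.03 V, the device is in saturation.
I_D = ½ k_n V_ov² = 0.5 × 2.24 × 1.03² = 1.2 mA.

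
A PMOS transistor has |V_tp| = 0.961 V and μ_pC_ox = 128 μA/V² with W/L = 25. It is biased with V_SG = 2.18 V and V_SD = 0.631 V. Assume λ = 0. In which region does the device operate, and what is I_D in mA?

k_p = μ_pC_ox · (W/L) = 3.2 mA/V².
V_ov = V_SG − |V_tp| = 2.18 − 0.961 = 1.22 V.
Since V_SD = 0.631 V < V_ov = 1.22 V, the device is in the triode region.
I_D = k_p [V_ov · V_SD − ½ V_SD²] = 3.2 × [1.22 × 0.631 − 0.5 × 0.631²] = 1.82 mA.

Triode; I_D = 1.82 mA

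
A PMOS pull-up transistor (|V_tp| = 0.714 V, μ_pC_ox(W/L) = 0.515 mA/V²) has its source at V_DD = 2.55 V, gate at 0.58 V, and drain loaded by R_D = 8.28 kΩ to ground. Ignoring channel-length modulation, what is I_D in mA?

I_D = 0.250 mA

V_SG = V_DD − V_G = 2.55 − 0.58 = 1.97 V, so V_ov = 1.97 − 0.714 = 1.26 V.
Assume saturation: I_D = ½ k_p V_ov² = 0.5 × 0.515 × 1.26² = 0.406 mA, giving V_SD = V_DD − I_D R_D = 2.55 − 0.406 × 8.28 = -0.813 V.
But -0.813 V < V_ov = 1.26 V, so the device is actually in triode.
In triode I_D = k_p[V_ov V_SD − ½ V_SD²] and I_D = (V_DD − V_SD)/R_D. Equating: 2.13 V_SD² − 6.356 V_SD + 2.55 = 0, giving V_SD = 0.478 V (the root below V_ov).
I_D = (2.55 − 0.478) / 8.28 = 0.25 mA.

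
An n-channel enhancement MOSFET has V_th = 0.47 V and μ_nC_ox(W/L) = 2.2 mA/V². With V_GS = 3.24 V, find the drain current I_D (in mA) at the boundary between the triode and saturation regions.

At the boundary V_DS = V_ov = V_GS − V_th = 3.24 − 0.47 = 2.77 V.
I_D = ½ k_n V_ov² = 0.5 × 2.2 × 2.77² = 8.44 mA.

I_D = 8.44 mA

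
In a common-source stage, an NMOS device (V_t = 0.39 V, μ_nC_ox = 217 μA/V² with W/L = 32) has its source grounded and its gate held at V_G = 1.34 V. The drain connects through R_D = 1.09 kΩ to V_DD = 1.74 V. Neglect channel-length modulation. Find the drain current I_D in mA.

V_GS = V_G = 1.34 V, so V_ov = 1.34 − 0.39 = 0.95 V.
k_n = μ_nC_ox · (W/L) = 6.944 mA/V².
Assume saturation: I_D = ½ k_n V_ov² = 0.5 × 6.944 × 0.95² = 3.13 mA, giving V_DS = V_DD − I_D R_D = 1.74 − 3.13 × 1.09 = -1.68 V.
But -1.68 V < V_ov = 0.95 V, so the device is actually in triode.
In triode I_D = k_n[V_ov V_DS − ½ V_DS²] and I_D = (V_DD − V_DS)/R_D. Equating: 3.78 V_DS² − 8.191 V_DS + 1.74 = 0, giving V_DS = 0.239 V (the root below V_ov).
I_D = (1.74 − 0.239) / 1.09 = 1.38 mA.

I_D = 1.38 mA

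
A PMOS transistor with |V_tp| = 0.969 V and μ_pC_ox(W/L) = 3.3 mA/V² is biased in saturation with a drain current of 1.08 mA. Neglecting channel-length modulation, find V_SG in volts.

In saturation I_D = ½ k_p (V_SG − |V_tp|)², so V_SG − |V_tp| = √(2 I_D / k_p) = √(2 × 1.08 / 3.3) = 0.809 V.
V_SG = 0.969 + 0.809 = 1.78 V.

V_SG = 1.78 V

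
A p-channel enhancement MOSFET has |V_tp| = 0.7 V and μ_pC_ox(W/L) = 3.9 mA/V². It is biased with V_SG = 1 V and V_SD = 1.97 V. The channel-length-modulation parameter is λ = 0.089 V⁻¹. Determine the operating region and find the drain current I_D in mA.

Saturation; I_D = 0.206 mA

V_ov = V_SG − |V_tp| = 1 − 0.7 = 0.3 V.
Since V_SD = 1.97 V ≥ V_ov = 0.3 V, the device is in saturation.
I_D = ½ k_p V_ov² (1 + λ V_SD) = 0.5 × 3.9 × 0.3² × (1 + 0.089 × 1.97) = 0.206 mA.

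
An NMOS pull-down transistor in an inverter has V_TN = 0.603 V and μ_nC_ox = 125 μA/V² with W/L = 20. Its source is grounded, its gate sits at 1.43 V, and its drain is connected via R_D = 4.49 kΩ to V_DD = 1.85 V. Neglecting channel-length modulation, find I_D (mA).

V_GS = V_G = 1.43 V, so V_ov = 1.43 − 0.603 = 0.827 V.
k_n = μ_nC_ox · (W/L) = 2.5 mA/V².
Assume saturation: I_D = ½ k_n V_ov² = 0.5 × 2.5 × 0.827² = 0.855 mA, giving V_DS = V_DD − I_D R_D = 1.85 − 0.855 × 4.49 = -1.99 V.
But -1.99 V < V_ov = 0.827 V, so the device is actually in triode.
In triode I_D = k_n[V_ov V_DS − ½ V_DS²] and I_D = (V_DD − V_DS)/R_D. Equating: 5.61 V_DS² − 10.28 V_DS + 1.85 = 0, giving V_DS = 0.202 V (the root below V_ov).
I_D = (1.85 − 0.202) / 4.49 = 0.367 mA.

I_D = 0.367 mA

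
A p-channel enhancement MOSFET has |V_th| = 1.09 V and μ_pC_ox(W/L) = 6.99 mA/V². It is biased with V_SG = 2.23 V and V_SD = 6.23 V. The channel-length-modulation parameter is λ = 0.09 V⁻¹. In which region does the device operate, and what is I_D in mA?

V_ov = V_SG − |V_th| = 2.23 − 1.09 = 1.14 V.
Since V_SD = 6.23 V ≥ V_ov = 1.14 V, the device is in saturation.
I_D = ½ k_p V_ov² (1 + λ V_SD) = 0.5 × 6.99 × 1.14² × (1 + 0.09 × 6.23) = 7.09 mA.

Saturation; I_D = 7.09 mA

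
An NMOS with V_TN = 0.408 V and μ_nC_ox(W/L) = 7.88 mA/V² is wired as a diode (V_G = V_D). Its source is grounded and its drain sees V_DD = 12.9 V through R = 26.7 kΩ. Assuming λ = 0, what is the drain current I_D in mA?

I_D = 0.455 mA

With gate tied to drain, V_GS = V_DS ≥ V_GS − V_TN, so the device is in saturation.
KCL at the drain: ½ k_n (V_GS − V_TN)² = (V_DD − V_GS)/R.
Let x = V_GS − 0.408. Then 105 x² + x − 12.49 = 0, giving x = 0.34 V (positive root), so V_GS = 0.748 V.
I_D = (V_DD − V_GS)/R = (12.9 − 0.748) / 26.7 = 0.455 mA.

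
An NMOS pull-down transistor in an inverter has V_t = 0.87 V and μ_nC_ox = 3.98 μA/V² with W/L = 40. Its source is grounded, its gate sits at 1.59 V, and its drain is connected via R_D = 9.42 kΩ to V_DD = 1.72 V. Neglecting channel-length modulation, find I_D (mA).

I_D = 0.0413 mA

V_GS = V_G = 1.59 V, so V_ov = 1.59 − 0.87 = 0.72 V.
k_n = μ_nC_ox · (W/L) = 0.1592 mA/V².
Assume saturation: I_D = ½ k_n V_ov² = 0.5 × 0.1592 × 0.72² = 0.0413 mA, giving V_DS = V_DD − I_D R_D = 1.72 − 0.0413 × 9.42 = 1.33 V.
V_DS = 1.33 V ≥ V_ov = 0.72 V, confirming saturation.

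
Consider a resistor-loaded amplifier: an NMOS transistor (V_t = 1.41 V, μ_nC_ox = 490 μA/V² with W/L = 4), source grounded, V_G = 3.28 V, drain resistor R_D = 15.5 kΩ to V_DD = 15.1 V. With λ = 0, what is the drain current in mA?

I_D = 0.956 mA

V_GS = V_G = 3.28 V, so V_ov = 3.28 − 1.41 = 1.87 V.
k_n = μ_nC_ox · (W/L) = 1.96 mA/V².
Assume saturation: I_D = ½ k_n V_ov² = 0.5 × 1.96 × 1.87² = 3.43 mA, giving V_DS = V_DD − I_D R_D = 15.1 − 3.43 × 15.5 = -38 V.
But -38 V < V_ov = 1.87 V, so the device is actually in triode.
In triode I_D = k_n[V_ov V_DS − ½ V_DS²] and I_D = (V_DD − V_DS)/R_D. Equating: 15.2 V_DS² − 57.81 V_DS + 15.1 = 0, giving V_DS = 0.282 V (the root below V_ov).
I_D = (15.1 − 0.282) / 15.5 = 0.956 mA.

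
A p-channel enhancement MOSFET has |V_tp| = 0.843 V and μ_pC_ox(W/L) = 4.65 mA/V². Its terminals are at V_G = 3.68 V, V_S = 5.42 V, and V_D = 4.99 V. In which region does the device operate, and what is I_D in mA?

Triode; I_D = 1.36 mA

V_SG = V_S − V_G = 5.42 − 3.68 = 1.74 V; V_SD = V_S − V_D = 5.42 − 4.99 = 0.43 V.
V_ov = V_SG − |V_tp| = 1.74 − 0.843 = 0.897 V.
Since V_SD = 0.43 V < V_ov = 0.897 V, the device is in the triode region.
I_D = k_p [V_ov · V_SD − ½ V_SD²] = 4.65 × [0.897 × 0.43 − 0.5 × 0.43²] = 1.36 mA.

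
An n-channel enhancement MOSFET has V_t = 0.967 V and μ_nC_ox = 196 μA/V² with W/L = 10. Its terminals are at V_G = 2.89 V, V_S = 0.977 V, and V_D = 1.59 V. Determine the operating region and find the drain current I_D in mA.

Triode; I_D = 0.768 mA

V_GS = V_G − V_S = 2.89 − 0.977 = 1.91 V; V_DS = V_D − V_S = 1.59 − 0.977 = 0.613 V.
k_n = μ_nC_ox · (W/L) = 1.96 mA/V².
V_ov = V_GS − V_t = 1.91 − 0.967 = 0.946 V.
Since V_DS = 0.613 V < V_ov = 0.946 V, the device is in the triode region.
I_D = k_n [V_ov · V_DS − ½ V_DS²] = 1.96 × [0.946 × 0.613 − 0.5 × 0.613²] = 0.768 mA.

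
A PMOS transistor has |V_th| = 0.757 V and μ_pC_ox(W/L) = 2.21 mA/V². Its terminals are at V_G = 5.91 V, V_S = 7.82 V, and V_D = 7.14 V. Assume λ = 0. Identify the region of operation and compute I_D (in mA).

Triode; I_D = 1.22 mA

V_SG = V_S − V_G = 7.82 − 5.91 = 1.91 V; V_SD = V_S − V_D = 7.82 − 7.14 = 0.68 V.
V_ov = V_SG − |V_th| = 1.91 − 0.757 = 1.15 V.
Since V_SD = 0.68 V < V_ov = 1.15 V, the device is in the triode region.
I_D = k_p [V_ov · V_SD − ½ V_SD²] = 2.21 × [1.15 × 0.68 − 0.5 × 0.68²] = 1.22 mA.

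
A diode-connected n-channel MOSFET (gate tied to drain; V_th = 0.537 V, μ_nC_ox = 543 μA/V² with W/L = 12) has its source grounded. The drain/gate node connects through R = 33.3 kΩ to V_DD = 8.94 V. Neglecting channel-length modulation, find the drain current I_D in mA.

With gate tied to drain, V_GS = V_DS ≥ V_GS − V_th, so the device is in saturation.
k_n = μ_nC_ox · (W/L) = 6.516 mA/V².
KCL at the drain: ½ k_n (V_GS − V_th)² = (V_DD − V_GS)/R.
Let x = V_GS − 0.537. Then 108 x² + x − 8.403 = 0, giving x = 0.274 V (positive root), so V_GS = 0.811 V.
I_D = (V_DD − V_GS)/R = (8.94 − 0.811) / 33.3 = 0.244 mA.

I_D = 0.244 mA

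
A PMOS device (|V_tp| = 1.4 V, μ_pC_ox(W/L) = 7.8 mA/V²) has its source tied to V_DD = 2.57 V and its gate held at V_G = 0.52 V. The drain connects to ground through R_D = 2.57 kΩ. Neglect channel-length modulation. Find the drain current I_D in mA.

I_D = 0.916 mA

V_SG = V_DD − V_G = 2.57 − 0.52 = 2.05 V, so V_ov = 2.05 − 1.4 = 0.65 V.
Assume saturation: I_D = ½ k_p V_ov² = 0.5 × 7.8 × 0.65² = 1.65 mA, giving V_SD = V_DD − I_D R_D = 2.57 − 1.65 × 2.57 = -1.66 V.
But -1.66 V < V_ov = 0.65 V, so the device is actually in triode.
In triode I_D = k_p[V_ov V_SD − ½ V_SD²] and I_D = (V_DD − V_SD)/R_D. Equating: 10 V_SD² − 14.03 V_SD + 2.57 = 0, giving V_SD = 0.217 V (the root below V_ov).
I_D = (2.57 − 0.217) / 2.57 = 0.916 mA.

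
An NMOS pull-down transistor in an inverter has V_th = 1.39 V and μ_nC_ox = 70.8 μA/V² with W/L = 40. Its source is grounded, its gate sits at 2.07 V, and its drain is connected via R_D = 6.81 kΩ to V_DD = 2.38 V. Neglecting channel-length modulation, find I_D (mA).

V_GS = V_G = 2.07 V, so V_ov = 2.07 − 1.39 = 0.68 V.
k_n = μ_nC_ox · (W/L) = 2.832 mA/V².
Assume saturation: I_D = ½ k_n V_ov² = 0.5 × 2.832 × 0.68² = 0.655 mA, giving V_DS = V_DD − I_D R_D = 2.38 − 0.655 × 6.81 = -2.08 V.
But -2.08 V < V_ov = 0.68 V, so the device is actually in triode.
In triode I_D = k_n[V_ov V_DS − ½ V_DS²] and I_D = (V_DD − V_DS)/R_D. Equating: 9.64 V_DS² − 14.11 V_DS + 2.38 = 0, giving V_DS = 0.194 V (the root below V_ov).
I_D = (2.38 − 0.194) / 6.81 = 0.321 mA.

I_D = 0.321 mA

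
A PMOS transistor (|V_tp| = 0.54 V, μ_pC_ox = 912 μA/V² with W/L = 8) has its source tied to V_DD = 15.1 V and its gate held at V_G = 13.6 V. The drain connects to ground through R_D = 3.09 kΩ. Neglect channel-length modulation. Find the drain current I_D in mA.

V_SG = V_DD − V_G = 15.1 − 13.6 = 1.5 V, so V_ov = 1.5 − 0.54 = 0.96 V.
k_p = μ_pC_ox · (W/L) = 7.296 mA/V².
Assume saturation: I_D = ½ k_p V_ov² = 0.5 × 7.296 × 0.96² = 3.36 mA, giving V_SD = V_DD − I_D R_D = 15.1 − 3.36 × 3.09 = 4.71 V.
V_SD = 4.71 V ≥ V_ov = 0.96 V, confirming saturation.

I_D = 3.36 mA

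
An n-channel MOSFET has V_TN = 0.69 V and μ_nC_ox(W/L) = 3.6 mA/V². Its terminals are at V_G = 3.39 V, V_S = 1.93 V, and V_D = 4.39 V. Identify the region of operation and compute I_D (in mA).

Saturation; I_D = 1.07 mA

V_GS = V_G − V_S = 3.39 − 1.93 = 1.46 V; V_DS = V_D − V_S = 4.39 − 1.93 = 2.46 V.
V_ov = V_GS − V_TN = 1.46 − 0.69 = 0.77 V.
Since V_DS = 2.46 V ≥ V_ov = 0.77 V, the device is in saturation.
I_D = ½ k_n V_ov² = 0.5 × 3.6 × 0.77² = 1.07 mA.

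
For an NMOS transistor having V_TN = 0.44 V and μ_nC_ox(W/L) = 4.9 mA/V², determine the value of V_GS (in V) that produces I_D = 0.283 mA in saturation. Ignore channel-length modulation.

V_GS = 0.780 V

In saturation I_D = ½ k_n (V_GS − V_TN)², so V_GS − V_TN = √(2 I_D / k_n) = √(2 × 0.283 / 4.9) = 0.34 V.
V_GS = 0.44 + 0.34 = 0.78 V.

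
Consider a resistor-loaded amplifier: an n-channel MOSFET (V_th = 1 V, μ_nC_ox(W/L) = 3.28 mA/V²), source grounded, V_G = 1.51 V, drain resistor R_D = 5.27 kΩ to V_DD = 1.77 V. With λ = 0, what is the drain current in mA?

V_GS = V_G = 1.51 V, so V_ov = 1.51 − 1 = 0.51 V.
Assume saturation: I_D = ½ k_n V_ov² = 0.5 × 3.28 × 0.51² = 0.427 mA, giving V_DS = V_DD − I_D R_D = 1.77 − 0.427 × 5.27 = -0.478 V.
But -0.478 V < V_ov = 0.51 V, so the device is actually in triode.
In triode I_D = k_n[V_ov V_DS − ½ V_DS²] and I_D = (V_DD − V_DS)/R_D. Equating: 8.64 V_DS² − 9.816 V_DS + 1.77 = 0, giving V_DS = 0.225 V (the root below V_ov).
I_D = (1.77 − 0.225) / 5.27 = 0.293 mA.

I_D = 0.293 mA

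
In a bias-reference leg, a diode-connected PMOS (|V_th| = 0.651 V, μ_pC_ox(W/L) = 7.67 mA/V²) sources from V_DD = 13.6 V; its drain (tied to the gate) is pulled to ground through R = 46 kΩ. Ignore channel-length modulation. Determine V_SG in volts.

V_SG = 0.919 V

With gate tied to drain, V_SG = V_SD ≥ V_SG − |V_th|, so the device is in saturation.
KCL at the drain: ½ k_p (V_SG − |V_th|)² = (V_DD − V_SG)/R.
Let x = V_SG − 0.651. Then 176 x² + x − 12.95 = 0, giving x = 0.268 V (positive root), so V_SG = 0.919 V.
I_D = (V_DD − V_SG)/R = (13.6 − 0.919) / 46 = 0.276 mA.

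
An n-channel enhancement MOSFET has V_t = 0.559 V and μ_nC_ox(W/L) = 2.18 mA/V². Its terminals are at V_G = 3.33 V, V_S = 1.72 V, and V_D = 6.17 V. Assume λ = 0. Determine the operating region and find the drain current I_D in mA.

V_GS = V_G − V_S = 3.33 − 1.72 = 1.61 V; V_DS = V_D − V_S = 6.17 − 1.72 = 4.45 V.
V_ov = V_GS − V_t = 1.61 − 0.559 = 1.05 V.
Since V_DS = 4.45 V ≥ V_ov = 1.05 V, the device is in saturation.
I_D = ½ k_n V_ov² = 0.5 × 2.18 × 1.05² = 1.2 mA.

Saturation; I_D = 1.20 mA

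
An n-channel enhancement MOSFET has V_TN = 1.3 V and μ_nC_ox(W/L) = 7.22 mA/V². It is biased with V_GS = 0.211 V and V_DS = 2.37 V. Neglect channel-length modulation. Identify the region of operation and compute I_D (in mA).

Cutoff; I_D = 0 mA

V_GS = 0.211 V < V_TN = 1.3 V, so the transistor is in cutoff.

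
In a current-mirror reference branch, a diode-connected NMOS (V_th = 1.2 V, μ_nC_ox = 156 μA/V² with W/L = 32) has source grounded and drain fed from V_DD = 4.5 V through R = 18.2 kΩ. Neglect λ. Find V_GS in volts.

V_GS = 1.46 V

With gate tied to drain, V_GS = V_DS ≥ V_GS − V_th, so the device is in saturation.
k_n = μ_nC_ox · (W/L) = 4.992 mA/V².
KCL at the drain: ½ k_n (V_GS − V_th)² = (V_DD − V_GS)/R.
Let x = V_GS − 1.2. Then 45.4 x² + x − 3.3 = 0, giving x = 0.259 V (positive root), so V_GS = 1.46 V.
I_D = (V_DD − V_GS)/R = (4.5 − 1.46) / 18.2 = 0.167 mA.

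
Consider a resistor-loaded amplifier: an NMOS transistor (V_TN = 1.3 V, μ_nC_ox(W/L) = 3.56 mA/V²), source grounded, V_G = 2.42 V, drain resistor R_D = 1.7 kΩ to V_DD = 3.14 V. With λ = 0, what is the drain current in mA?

I_D = 1.55 mA

V_GS = V_G = 2.42 V, so V_ov = 2.42 − 1.3 = 1.12 V.
Assume saturation: I_D = ½ k_n V_ov² = 0.5 × 3.56 × 1.12² = 2.23 mA, giving V_DS = V_DD − I_D R_D = 3.14 − 2.23 × 1.7 = -0.656 V.
But -0.656 V < V_ov = 1.12 V, so the device is actually in triode.
In triode I_D = k_n[V_ov V_DS − ½ V_DS²] and I_D = (V_DD − V_DS)/R_D. Equating: 3.03 V_DS² − 7.778 V_DS + 3.14 = 0, giving V_DS = 0.502 V (the root below V_ov).
I_D = (3.14 − 0.502) / 1.7 = 1.55 mA.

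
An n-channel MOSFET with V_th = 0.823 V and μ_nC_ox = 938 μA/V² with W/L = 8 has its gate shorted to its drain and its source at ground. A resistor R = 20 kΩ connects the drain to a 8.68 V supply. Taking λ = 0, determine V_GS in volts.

With gate tied to drain, V_GS = V_DS ≥ V_GS − V_th, so the device is in saturation.
k_n = μ_nC_ox · (W/L) = 7.504 mA/V².
KCL at the drain: ½ k_n (V_GS − V_th)² = (V_DD − V_GS)/R.
Let x = V_GS − 0.823. Then 75 x² + x − 7.857 = 0, giving x = 0.317 V (positive root), so V_GS = 1.14 V.
I_D = (V_DD − V_GS)/R = (8.68 − 1.14) / 20 = 0.377 mA.

V_GS = 1.14 V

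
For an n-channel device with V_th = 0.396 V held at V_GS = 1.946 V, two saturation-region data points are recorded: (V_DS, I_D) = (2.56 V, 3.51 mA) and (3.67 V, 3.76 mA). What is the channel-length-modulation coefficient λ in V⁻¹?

λ = 0.0768 V⁻¹

With V_GS fixed, I_D ∝ (1 + λ V_DS) in saturation, so I_D2/I_D1 = (1 + λ V_DS2)/(1 + λ V_DS1).
3.76/3.51 = 1.071 = (1 + 3.67 λ)/(1 + 2.56 λ).
Solving: λ (I_D1 V_DS2 − I_D2 V_DS1) = I_D2 − I_D1, so λ = (3.76 − 3.51) / (3.51 × 3.67 − 3.76 × 2.56) = 0.25 / 3.26 = 0.0768 V⁻¹.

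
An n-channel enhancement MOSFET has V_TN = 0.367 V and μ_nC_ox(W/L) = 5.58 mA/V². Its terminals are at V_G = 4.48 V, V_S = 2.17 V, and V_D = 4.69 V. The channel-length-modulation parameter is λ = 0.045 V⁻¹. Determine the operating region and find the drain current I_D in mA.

V_GS = V_G − V_S = 4.48 − 2.17 = 2.31 V; V_DS = V_D − V_S = 4.69 − 2.17 = 2.52 V.
V_ov = V_GS − V_TN = 2.31 − 0.367 = 1.94 V.
Since V_DS = 2.52 V ≥ V_ov = 1.94 V, the device is in saturation.
I_D = ½ k_n V_ov² (1 + λ V_DS) = 0.5 × 5.58 × 1.94² × (1 + 0.045 × 2.52) = 11.7 mA.

Saturation; I_D = 11.7 mA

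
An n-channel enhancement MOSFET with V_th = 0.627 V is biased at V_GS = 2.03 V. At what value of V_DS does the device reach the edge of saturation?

The boundary between triode and saturation is V_DS = V_GS − V_th = V_ov.
V_ov = 2.03 − 0.627 = 1.4 V.

V_DS,sat = 1.40 V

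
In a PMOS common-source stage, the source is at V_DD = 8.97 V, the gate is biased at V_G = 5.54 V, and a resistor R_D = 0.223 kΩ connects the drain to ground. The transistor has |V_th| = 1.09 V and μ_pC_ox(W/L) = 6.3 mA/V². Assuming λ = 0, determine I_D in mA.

I_D = 17.2 mA

V_SG = V_DD − V_G = 8.97 − 5.54 = 3.43 V, so V_ov = 3.43 − 1.09 = 2.34 V.
Assume saturation: I_D = ½ k_p V_ov² = 0.5 × 6.3 × 2.34² = 17.2 mA, giving V_SD = V_DD − I_D R_D = 8.97 − 17.2 × 0.223 = 5.12 V.
V_SD = 5.12 V ≥ V_ov = 2.34 V, confirming saturation.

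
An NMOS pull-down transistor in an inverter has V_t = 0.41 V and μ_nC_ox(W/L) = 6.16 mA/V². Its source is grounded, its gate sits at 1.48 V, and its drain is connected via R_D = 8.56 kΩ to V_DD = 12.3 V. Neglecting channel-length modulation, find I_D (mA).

V_GS = V_G = 1.48 V, so V_ov = 1.48 − 0.41 = 1.07 V.
Assume saturation: I_D = ½ k_n V_ov² = 0.5 × 6.16 × 1.07² = 3.53 mA, giving V_DS = V_DD − I_D R_D = 12.3 − 3.53 × 8.56 = -17.9 V.
But -17.9 V < V_ov = 1.07 V, so the device is actually in triode.
In triode I_D = k_n[V_ov V_DS − ½ V_DS²] and I_D = (V_DD − V_DS)/R_D. Equating: 26.4 V_DS² − 57.42 V_DS + 12.3 = 0, giving V_DS = 0.241 V (the root below V_ov).
I_D = (12.3 − 0.241) / 8.56 = 1.41 mA.

I_D = 1.41 mA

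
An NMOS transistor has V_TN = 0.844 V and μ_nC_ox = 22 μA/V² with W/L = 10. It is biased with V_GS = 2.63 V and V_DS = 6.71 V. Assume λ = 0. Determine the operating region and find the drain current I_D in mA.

Saturation; I_D = 0.351 mA

k_n = μ_nC_ox · (W/L) = 0.22 mA/V².
V_ov = V_GS − V_TN = 2.63 − 0.844 = 1.79 V.
Since V_DS = 6.71 V ≥ V_ov = 1.79 V, the device is in saturation.
I_D = ½ k_n V_ov² = 0.5 × 0.22 × 1.79² = 0.351 mA.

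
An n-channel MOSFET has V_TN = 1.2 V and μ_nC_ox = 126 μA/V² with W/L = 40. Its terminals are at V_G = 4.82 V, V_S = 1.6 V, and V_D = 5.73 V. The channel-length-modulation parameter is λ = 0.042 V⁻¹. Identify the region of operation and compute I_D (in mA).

Saturation; I_D = 12.1 mA

V_GS = V_G − V_S = 4.82 − 1.6 = 3.22 V; V_DS = V_D − V_S = 5.73 − 1.6 = 4.13 V.
k_n = μ_nC_ox · (W/L) = 5.04 mA/V².
V_ov = V_GS − V_TN = 3.22 − 1.2 = 2.02 V.
Since V_DS = 4.13 V ≥ V_ov = 2.02 V, the device is in saturation.
I_D = ½ k_n V_ov² (1 + λ V_DS) = 0.5 × 5.04 × 2.02² × (1 + 0.042 × 4.13) = 12.1 mA.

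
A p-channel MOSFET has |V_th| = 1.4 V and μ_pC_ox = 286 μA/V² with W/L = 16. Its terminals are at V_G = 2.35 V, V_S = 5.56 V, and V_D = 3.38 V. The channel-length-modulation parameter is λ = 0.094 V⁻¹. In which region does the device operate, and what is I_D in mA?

Saturation; I_D = 9.03 mA

V_SG = V_S − V_G = 5.56 − 2.35 = 3.21 V; V_SD = V_S − V_D = 5.56 − 3.38 = 2.18 V.
k_p = μ_pC_ox · (W/L) = 4.576 mA/V².
V_ov = V_SG − |V_th| = 3.21 − 1.4 = 1.81 V.
Since V_SD = 2.18 V ≥ V_ov = 1.81 V, the device is in saturation.
I_D = ½ k_p V_ov² (1 + λ V_SD) = 0.5 × 4.576 × 1.81² × (1 + 0.094 × 2.18) = 9.03 mA.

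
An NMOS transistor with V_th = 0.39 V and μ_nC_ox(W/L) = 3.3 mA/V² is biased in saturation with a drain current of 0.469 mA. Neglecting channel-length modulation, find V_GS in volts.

In saturation I_D = ½ k_n (V_GS − V_th)², so V_GS − V_th = √(2 I_D / k_n) = √(2 × 0.469 / 3.3) = 0.533 V.
V_GS = 0.39 + 0.533 = 0.923 V.

V_GS = 0.923 V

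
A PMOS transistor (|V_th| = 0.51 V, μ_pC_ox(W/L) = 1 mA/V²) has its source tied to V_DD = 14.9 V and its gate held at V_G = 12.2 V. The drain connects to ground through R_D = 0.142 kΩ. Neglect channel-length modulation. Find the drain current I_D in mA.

V_SG = V_DD − V_G = 14.9 − 12.2 = 2.7 V, so V_ov = 2.7 − 0.51 = 2.19 V.
Assume saturation: I_D = ½ k_p V_ov² = 0.5 × 1 × 2.19² = 2.4 mA, giving V_SD = V_DD − I_D R_D = 14.9 − 2.4 × 0.142 = 14.6 V.
V_SD = 14.6 V ≥ V_ov = 2.19 V, confirming saturation.

I_D = 2.40 mA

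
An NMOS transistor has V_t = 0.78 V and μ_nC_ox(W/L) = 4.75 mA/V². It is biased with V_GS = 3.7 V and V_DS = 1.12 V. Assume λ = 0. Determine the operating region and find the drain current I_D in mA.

V_ov = V_GS − V_t = 3.7 − 0.78 = 2.92 V.
Since V_DS = 1.12 V < V_ov = 2.92 V, the device is in the triode region.
I_D = k_n [V_ov · V_DS − ½ V_DS²] = 4.75 × [2.92 × 1.12 − 0.5 × 1.12²] = 12.6 mA.

Triode; I_D = 12.6 mA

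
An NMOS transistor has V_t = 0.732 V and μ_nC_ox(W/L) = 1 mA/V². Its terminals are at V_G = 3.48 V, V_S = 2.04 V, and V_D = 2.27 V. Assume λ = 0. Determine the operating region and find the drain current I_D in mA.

V_GS = V_G − V_S = 3.48 − 2.04 = 1.44 V; V_DS = V_D − V_S = 2.27 − 2.04 = 0.23 V.
V_ov = V_GS − V_t = 1.44 − 0.732 = 0.708 V.
Since V_DS = 0.23 V < V_ov = 0.708 V, the device is in the triode region.
I_D = k_n [V_ov · V_DS − ½ V_DS²] = 1 × [0.708 × 0.23 − 0.5 × 0.23²] = 0.136 mA.

Triode; I_D = 0.136 mA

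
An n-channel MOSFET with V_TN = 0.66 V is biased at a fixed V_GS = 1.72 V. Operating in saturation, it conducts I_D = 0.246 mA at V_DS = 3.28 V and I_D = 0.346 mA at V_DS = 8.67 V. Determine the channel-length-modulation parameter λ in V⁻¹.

With V_GS fixed, I_D ∝ (1 + λ V_DS) in saturation, so I_D2/I_D1 = (1 + λ V_DS2)/(1 + λ V_DS1).
0.346/0.246 = 1.407 = (1 + 8.67 λ)/(1 + 3.28 λ).
Solving: λ (I_D1 V_DS2 − I_D2 V_DS1) = I_D2 − I_D1, so λ = (0.346 − 0.246) / (0.246 × 8.67 − 0.346 × 3.28) = 0.1 / 0.998 = 0.1 V⁻¹.

λ = 0.100 V⁻¹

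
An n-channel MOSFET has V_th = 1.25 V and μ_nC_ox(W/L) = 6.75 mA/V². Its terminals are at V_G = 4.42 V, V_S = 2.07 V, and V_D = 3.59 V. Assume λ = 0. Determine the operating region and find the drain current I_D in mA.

V_GS = V_G − V_S = 4.42 − 2.07 = 2.35 V; V_DS = V_D − V_S = 3.59 − 2.07 = 1.52 V.
V_ov = V_GS − V_th = 2.35 − 1.25 = 1.1 V.
Since V_DS = 1.52 V ≥ V_ov = 1.1 V, the device is in saturation.
I_D = ½ k_n V_ov² = 0.5 × 6.75 × 1.1² = 4.08 mA.

Saturation; I_D = 4.08 mA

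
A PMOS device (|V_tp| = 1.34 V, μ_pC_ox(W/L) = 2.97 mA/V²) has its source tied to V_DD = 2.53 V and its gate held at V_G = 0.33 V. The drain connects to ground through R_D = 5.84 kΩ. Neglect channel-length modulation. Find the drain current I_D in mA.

V_SG = V_DD − V_G = 2.53 − 0.33 = 2.2 V, so V_ov = 2.2 − 1.34 = 0.86 V.
Assume saturation: I_D = ½ k_p V_ov² = 0.5 × 2.97 × 0.86² = 1.1 mA, giving V_SD = V_DD − I_D R_D = 2.53 − 1.1 × 5.84 = -3.88 V.
But -3.88 V < V_ov = 0.86 V, so the device is actually in triode.
In triode I_D = k_p[V_ov V_SD − ½ V_SD²] and I_D = (V_DD − V_SD)/R_D. Equating: 8.67 V_SD² − 15.92 V_SD + 2.53 = 0, giving V_SD = 0.176 V (the root below V_ov).
I_D = (2.53 − 0.176) / 5.84 = 0.403 mA.

I_D = 0.403 mA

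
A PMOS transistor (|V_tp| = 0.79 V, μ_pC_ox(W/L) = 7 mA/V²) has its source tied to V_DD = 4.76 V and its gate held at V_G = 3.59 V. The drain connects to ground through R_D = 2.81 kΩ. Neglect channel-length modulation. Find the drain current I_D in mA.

V_SG = V_DD − V_G = 4.76 − 3.59 = 1.17 V, so V_ov = 1.17 − 0.79 = 0.38 V.
Assume saturation: I_D = ½ k_p V_ov² = 0.5 × 7 × 0.38² = 0.505 mA, giving V_SD = V_DD − I_D R_D = 4.76 − 0.505 × 2.81 = 3.34 V.
V_SD = 3.34 V ≥ V_ov = 0.38 V, confirming saturation.

I_D = 0.505 mA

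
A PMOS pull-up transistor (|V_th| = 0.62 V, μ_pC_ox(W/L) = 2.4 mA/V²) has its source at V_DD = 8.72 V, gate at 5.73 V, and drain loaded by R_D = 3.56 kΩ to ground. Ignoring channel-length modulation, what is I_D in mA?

V_SG = V_DD − V_G = 8.72 − 5.73 = 2.99 V, so V_ov = 2.99 − 0.62 = 2.37 V.
Assume saturation: I_D = ½ k_p V_ov² = 0.5 × 2.4 × 2.37² = 6.74 mA, giving V_SD = V_DD − I_D R_D = 8.72 − 6.74 × 3.56 = -15.3 V.
But -15.3 V < V_ov = 2.37 V, so the device is actually in triode.
In triode I_D = k_p[V_ov V_SD − ½ V_SD²] and I_D = (V_DD − V_SD)/R_D. Equating: 4.27 V_SD² − 21.25 V_SD + 8.72 = 0, giving V_SD = 0.451 V (the root below V_ov).
I_D = (8.72 − 0.451) / 3.56 = 2.32 mA.

I_D = 2.32 mA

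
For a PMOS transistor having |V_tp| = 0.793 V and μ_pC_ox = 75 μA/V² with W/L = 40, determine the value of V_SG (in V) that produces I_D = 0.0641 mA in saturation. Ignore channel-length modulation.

V_SG = 1.00 V

k_p = μ_pC_ox · (W/L) = 3 mA/V².
In saturation I_D = ½ k_p (V_SG − |V_tp|)², so V_SG − |V_tp| = √(2 I_D / k_p) = √(2 × 0.0641 / 3) = 0.207 V.
V_SG = 0.793 + 0.207 = 1 V.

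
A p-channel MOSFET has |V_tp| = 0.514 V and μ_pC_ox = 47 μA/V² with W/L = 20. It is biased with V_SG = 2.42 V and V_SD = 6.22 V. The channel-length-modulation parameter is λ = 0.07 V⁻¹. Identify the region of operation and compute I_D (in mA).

k_p = μ_pC_ox · (W/L) = 0.94 mA/V².
V_ov = V_SG − |V_tp| = 2.42 − 0.514 = 1.91 V.
Since V_SD = 6.22 V ≥ V_ov = 1.91 V, the device is in saturation.
I_D = ½ k_p V_ov² (1 + λ V_SD) = 0.5 × 0.94 × 1.91² × (1 + 0.07 × 6.22) = 2.45 mA.

Saturation; I_D = 2.45 mA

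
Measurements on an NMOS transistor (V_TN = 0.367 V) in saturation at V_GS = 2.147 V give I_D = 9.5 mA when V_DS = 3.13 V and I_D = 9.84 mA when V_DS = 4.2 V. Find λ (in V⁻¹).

λ = 0.0374 V⁻¹

With V_GS fixed, I_D ∝ (1 + λ V_DS) in saturation, so I_D2/I_D1 = (1 + λ V_DS2)/(1 + λ V_DS1).
9.84/9.5 = 1.036 = (1 + 4.2 λ)/(1 + 3.13 λ).
Solving: λ (I_D1 V_DS2 − I_D2 V_DS1) = I_D2 − I_D1, so λ = (9.84 − 9.5) / (9.5 × 4.2 − 9.84 × 3.13) = 0.34 / 9.1 = 0.0374 V⁻¹.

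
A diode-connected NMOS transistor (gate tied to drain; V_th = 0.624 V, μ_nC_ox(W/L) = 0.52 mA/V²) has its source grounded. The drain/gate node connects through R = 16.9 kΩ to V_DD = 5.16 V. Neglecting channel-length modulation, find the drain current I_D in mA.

With gate tied to drain, V_GS = V_DS ≥ V_GS − V_th, so the device is in saturation.
KCL at the drain: ½ k_n (V_GS − V_th)² = (V_DD − V_GS)/R.
Let x = V_GS − 0.624. Then 4.39 x² + x − 4.536 = 0, giving x = 0.909 V (positive root), so V_GS = 1.53 V.
I_D = (V_DD − V_GS)/R = (5.16 − 1.53) / 16.9 = 0.215 mA.

I_D = 0.215 mA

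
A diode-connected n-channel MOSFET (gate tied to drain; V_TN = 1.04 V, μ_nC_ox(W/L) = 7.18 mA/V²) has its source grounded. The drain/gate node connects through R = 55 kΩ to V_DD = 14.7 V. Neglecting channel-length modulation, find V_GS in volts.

V_GS = 1.30 V

With gate tied to drain, V_GS = V_DS ≥ V_GS − V_TN, so the device is in saturation.
KCL at the drain: ½ k_n (V_GS − V_TN)² = (V_DD − V_GS)/R.
Let x = V_GS − 1.04. Then 197 x² + x − 13.66 = 0, giving x = 0.261 V (positive root), so V_GS = 1.3 V.
I_D = (V_DD − V_GS)/R = (14.7 − 1.3) / 55 = 0.244 mA.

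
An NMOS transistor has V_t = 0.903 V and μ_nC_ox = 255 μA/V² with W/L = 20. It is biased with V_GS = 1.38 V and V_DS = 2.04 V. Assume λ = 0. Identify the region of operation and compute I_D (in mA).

Saturation; I_D = 0.580 mA

k_n = μ_nC_ox · (W/L) = 5.1 mA/V².
V_ov = V_GS − V_t = 1.38 − 0.903 = 0.477 V.
Since V_DS = 2.04 V ≥ V_ov = 0.477 V, the device is in saturation.
I_D = ½ k_n V_ov² = 0.5 × 5.1 × 0.477² = 0.58 mA.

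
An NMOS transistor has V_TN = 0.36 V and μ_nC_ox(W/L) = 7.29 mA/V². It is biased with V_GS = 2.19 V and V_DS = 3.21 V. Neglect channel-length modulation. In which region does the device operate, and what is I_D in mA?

V_ov = V_GS − V_TN = 2.19 − 0.36 = 1.83 V.
Since V_DS = 3.21 V ≥ V_ov = 1.83 V, the device is in saturation.
I_D = ½ k_n V_ov² = 0.5 × 7.29 × 1.83² = 12.2 mA.

Saturation; I_D = 12.2 mA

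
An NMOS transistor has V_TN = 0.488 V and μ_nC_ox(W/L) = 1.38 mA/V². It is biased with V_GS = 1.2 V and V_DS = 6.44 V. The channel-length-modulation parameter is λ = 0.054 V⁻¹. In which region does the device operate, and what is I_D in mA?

V_ov = V_GS − V_TN = 1.2 − 0.488 = 0.712 V.
Since V_DS = 6.44 V ≥ V_ov = 0.712 V, the device is in saturation.
I_D = ½ k_n V_ov² (1 + λ V_DS) = 0.5 × 1.38 × 0.712² × (1 + 0.054 × 6.44) = 0.471 mA.

Saturation; I_D = 0.471 mA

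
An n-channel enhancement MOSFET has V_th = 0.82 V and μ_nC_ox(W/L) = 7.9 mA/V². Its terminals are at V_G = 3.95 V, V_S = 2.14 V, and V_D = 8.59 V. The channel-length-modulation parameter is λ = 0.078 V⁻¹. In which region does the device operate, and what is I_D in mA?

V_GS = V_G − V_S = 3.95 − 2.14 = 1.81 V; V_DS = V_D − V_S = 8.59 − 2.14 = 6.45 V.
V_ov = V_GS − V_th = 1.81 − 0.82 = 0.99 V.
Since V_DS = 6.45 V ≥ V_ov = 0.99 V, the device is in saturation.
I_D = ½ k_n V_ov² (1 + λ V_DS) = 0.5 × 7.9 × 0.99² × (1 + 0.078 × 6.45) = 5.82 mA.

Saturation; I_D = 5.82 mA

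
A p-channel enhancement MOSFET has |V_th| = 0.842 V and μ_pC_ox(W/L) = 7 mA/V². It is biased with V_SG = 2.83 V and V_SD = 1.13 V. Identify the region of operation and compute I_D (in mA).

Triode; I_D = 11.3 mA

V_ov = V_SG − |V_th| = 2.83 − 0.842 = 1.99 V.
Since V_SD = 1.13 V < V_ov = 1.99 V, the device is in the triode region.
I_D = k_p [V_ov · V_SD − ½ V_SD²] = 7 × [1.99 × 1.13 − 0.5 × 1.13²] = 11.3 mA.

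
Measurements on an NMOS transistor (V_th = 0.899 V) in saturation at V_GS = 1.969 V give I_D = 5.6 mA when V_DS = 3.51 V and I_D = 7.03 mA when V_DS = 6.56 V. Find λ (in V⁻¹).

With V_GS fixed, I_D ∝ (1 + λ V_DS) in saturation, so I_D2/I_D1 = (1 + λ V_DS2)/(1 + λ V_DS1).
7.03/5.6 = 1.255 = (1 + 6.56 λ)/(1 + 3.51 λ).
Solving: λ (I_D1 V_DS2 − I_D2 V_DS1) = I_D2 − I_D1, so λ = (7.03 − 5.6) / (5.6 × 6.56 − 7.03 × 3.51) = 1.43 / 12.1 = 0.119 V⁻¹.

λ = 0.119 V⁻¹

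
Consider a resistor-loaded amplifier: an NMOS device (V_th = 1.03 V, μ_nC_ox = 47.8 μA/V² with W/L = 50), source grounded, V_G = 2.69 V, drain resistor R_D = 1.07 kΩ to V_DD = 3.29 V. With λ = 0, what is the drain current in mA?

V_GS = V_G = 2.69 V, so V_ov = 2.69 − 1.03 = 1.66 V.
k_n = μ_nC_ox · (W/L) = 2.39 mA/V².
Assume saturation: I_D = ½ k_n V_ov² = 0.5 × 2.39 × 1.66² = 3.29 mA, giving V_DS = V_DD − I_D R_D = 3.29 − 3.29 × 1.07 = -0.233 V.
But -0.233 V < V_ov = 1.66 V, so the device is actually in triode.
In triode I_D = k_n[V_ov V_DS − ½ V_DS²] and I_D = (V_DD − V_DS)/R_D. Equating: 1.28 V_DS² − 5.245 V_DS + 3.29 = 0, giving V_DS = 0.773 V (the root below V_ov).
I_D = (3.29 − 0.773) / 1.07 = 2.35 mA.

I_D = 2.35 mA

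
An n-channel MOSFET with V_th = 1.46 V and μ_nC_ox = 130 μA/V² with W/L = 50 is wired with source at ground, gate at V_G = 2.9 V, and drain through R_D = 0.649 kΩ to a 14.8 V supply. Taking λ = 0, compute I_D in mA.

V_GS = V_G = 2.9 V, so V_ov = 2.9 − 1.46 = 1.44 V.
k_n = μ_nC_ox · (W/L) = 6.5 mA/V².
Assume saturation: I_D = ½ k_n V_ov² = 0.5 × 6.5 × 1.44² = 6.74 mA, giving V_DS = V_DD − I_D R_D = 14.8 − 6.74 × 0.649 = 10.4 V.
V_DS = 10.4 V ≥ V_ov = 1.44 V, confirming saturation.

I_D = 6.74 mA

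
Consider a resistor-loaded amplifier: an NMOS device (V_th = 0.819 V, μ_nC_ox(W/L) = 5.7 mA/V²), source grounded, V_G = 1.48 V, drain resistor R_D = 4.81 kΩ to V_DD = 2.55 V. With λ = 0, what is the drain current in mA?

V_GS = V_G = 1.48 V, so V_ov = 1.48 − 0.819 = 0.661 V.
Assume saturation: I_D = ½ k_n V_ov² = 0.5 × 5.7 × 0.661² = 1.25 mA, giving V_DS = V_DD − I_D R_D = 2.55 − 1.25 × 4.81 = -3.44 V.
But -3.44 V < V_ov = 0.661 V, so the device is actually in triode.
In triode I_D = k_n[V_ov V_DS − ½ V_DS²] and I_D = (V_DD − V_DS)/R_D. Equating: 13.7 V_DS² − 19.12 V_DS + 2.55 = 0, giving V_DS = 0.149 V (the root below V_ov).
I_D = (2.55 − 0.149) / 4.81 = 0.499 mA.

I_D = 0.499 mA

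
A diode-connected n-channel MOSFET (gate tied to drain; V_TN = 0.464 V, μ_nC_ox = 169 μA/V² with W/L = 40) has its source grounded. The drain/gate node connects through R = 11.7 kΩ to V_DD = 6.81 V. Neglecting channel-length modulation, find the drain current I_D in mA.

With gate tied to drain, V_GS = V_DS ≥ V_GS − V_TN, so the device is in saturation.
k_n = μ_nC_ox · (W/L) = 6.76 mA/V².
KCL at the drain: ½ k_n (V_GS − V_TN)² = (V_DD − V_GS)/R.
Let x = V_GS − 0.464. Then 39.5 x² + x − 6.346 = 0, giving x = 0.388 V (positive root), so V_GS = 0.852 V.
I_D = (V_DD − V_GS)/R = (6.81 − 0.852) / 11.7 = 0.509 mA.

I_D = 0.509 mA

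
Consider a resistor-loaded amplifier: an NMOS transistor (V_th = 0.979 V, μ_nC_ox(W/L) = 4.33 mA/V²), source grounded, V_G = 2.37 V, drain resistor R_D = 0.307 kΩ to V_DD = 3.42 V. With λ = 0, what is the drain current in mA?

I_D = 4.19 mA

V_GS = V_G = 2.37 V, so V_ov = 2.37 − 0.979 = 1.39 V.
Assume saturation: I_D = ½ k_n V_ov² = 0.5 × 4.33 × 1.39² = 4.19 mA, giving V_DS = V_DD − I_D R_D = 3.42 − 4.19 × 0.307 = 2.13 V.
V_DS = 2.13 V ≥ V_ov = 1.39 V, confirming saturation.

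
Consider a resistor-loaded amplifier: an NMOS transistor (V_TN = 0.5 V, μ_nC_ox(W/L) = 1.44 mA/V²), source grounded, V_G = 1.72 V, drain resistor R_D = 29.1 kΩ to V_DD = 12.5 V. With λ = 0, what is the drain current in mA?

I_D = 0.420 mA

V_GS = V_G = 1.72 V, so V_ov = 1.72 − 0.5 = 1.22 V.
Assume saturation: I_D = ½ k_n V_ov² = 0.5 × 1.44 × 1.22² = 1.07 mA, giving V_DS = V_DD − I_D R_D = 12.5 − 1.07 × 29.1 = -18.7 V.
But -18.7 V < V_ov = 1.22 V, so the device is actually in triode.
In triode I_D = k_n[V_ov V_DS − ½ V_DS²] and I_D = (V_DD − V_DS)/R_D. Equating: 21 V_DS² − 52.12 V_DS + 12.5 = 0, giving V_DS = 0.269 V (the root below V_ov).
I_D = (12.5 − 0.269) / 29.1 = 0.42 mA.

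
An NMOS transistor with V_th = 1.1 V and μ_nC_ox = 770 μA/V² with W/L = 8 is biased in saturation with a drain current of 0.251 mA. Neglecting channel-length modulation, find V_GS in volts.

k_n = μ_nC_ox · (W/L) = 6.16 mA/V².
In saturation I_D = ½ k_n (V_GS − V_th)², so V_GS − V_th = √(2 I_D / k_n) = √(2 × 0.251 / 6.16) = 0.285 V.
V_GS = 1.1 + 0.285 = 1.39 V.

V_GS = 1.39 V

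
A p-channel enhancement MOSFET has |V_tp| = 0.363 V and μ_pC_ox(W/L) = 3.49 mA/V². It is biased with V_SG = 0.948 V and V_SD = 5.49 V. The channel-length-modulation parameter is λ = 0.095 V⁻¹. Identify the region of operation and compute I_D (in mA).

V_ov = V_SG − |V_tp| = 0.948 − 0.363 = 0.585 V.
Since V_SD = 5.49 V ≥ V_ov = 0.585 V, the device is in saturation.
I_D = ½ k_p V_ov² (1 + λ V_SD) = 0.5 × 3.49 × 0.585² × (1 + 0.095 × 5.49) = 0.909 mA.

Saturation; I_D = 0.909 mA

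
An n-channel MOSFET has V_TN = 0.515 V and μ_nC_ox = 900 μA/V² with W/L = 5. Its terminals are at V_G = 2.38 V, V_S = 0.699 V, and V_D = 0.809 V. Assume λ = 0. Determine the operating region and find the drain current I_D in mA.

V_GS = V_G − V_S = 2.38 − 0.699 = 1.68 V; V_DS = V_D − V_S = 0.809 − 0.699 = 0.11 V.
k_n = μ_nC_ox · (W/L) = 4.5 mA/V².
V_ov = V_GS − V_TN = 1.68 − 0.515 = 1.17 V.
Since V_DS = 0.11 V < V_ov = 1.17 V, the device is in the triode region.
I_D = k_n [V_ov · V_DS − ½ V_DS²] = 4.5 × [1.17 × 0.11 − 0.5 × 0.11²] = 0.55 mA.

Triode; I_D = 0.550 mA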